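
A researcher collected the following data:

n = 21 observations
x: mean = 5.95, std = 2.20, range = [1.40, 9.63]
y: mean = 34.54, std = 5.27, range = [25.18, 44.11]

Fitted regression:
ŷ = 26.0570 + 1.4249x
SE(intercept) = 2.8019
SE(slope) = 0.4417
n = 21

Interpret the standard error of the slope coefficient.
SE(slope) = 0.4417 measures the uncertainty in the estimated slope. The coefficient is estimated with moderate precision (SE/|β̂₁| = 31.0%).

What SE measures:
- The standard error quantifies the sampling variability of the coefficient estimate
- It is the estimated standard deviation of β̂₁ across hypothetical repeated samples of the same size
- Smaller SE → more precise estimate

Relative precision:
- SE / |β̂₁| = 0.4417 / 1.4249 = 31.0%
- Rule of thumb (under 20%: precise; 20% to under 50%: moderately precise; 50% or more: imprecise) → moderately precise

Rough 95% range (±2 SE): 1.4249 ± 0.8834 → (0.5415, 2.3083).

What drives SE(β̂₁): more residual scatter → larger SE.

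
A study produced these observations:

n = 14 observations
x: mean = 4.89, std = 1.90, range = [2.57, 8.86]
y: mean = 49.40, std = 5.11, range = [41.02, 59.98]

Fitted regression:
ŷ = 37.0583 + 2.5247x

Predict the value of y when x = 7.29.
ŷ = 55.4634

x = 7.29 lies inside the observed range [2.57, 8.86], so the fitted equation applies directly:

ŷ = 37.0583 + 2.5247 × 7.29
ŷ = 37.0583 + 18.4051
ŷ = 55.4634

This is the fitted mean response at that x — an individual observation would come with a wider prediction interval.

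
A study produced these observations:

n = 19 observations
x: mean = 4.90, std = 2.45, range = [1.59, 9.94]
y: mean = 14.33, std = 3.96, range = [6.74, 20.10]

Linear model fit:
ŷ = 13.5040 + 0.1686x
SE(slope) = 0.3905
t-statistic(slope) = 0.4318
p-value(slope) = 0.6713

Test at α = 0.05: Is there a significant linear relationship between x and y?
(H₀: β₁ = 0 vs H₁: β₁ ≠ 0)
p-value = 0.6713 ≥ α = 0.05, so we fail to reject H₀. The relationship is not significant.

Hypothesis test for the slope coefficient:

H₀: β₁ = 0 (no linear relationship)
H₁: β₁ ≠ 0 (linear relationship exists)

Test statistic: t = β̂₁ / SE(β̂₁) = 0.1686 / 0.3905 = 0.4318

p = 0.6713: how often a slope estimate this far from 0 (in SE units) would arise by chance if β₁ were truly 0.

Decision rule: reject H₀ if p-value < α.
p-value = 0.6713 ≥ α = 0.05 → fail to reject H₀.

Conclusion: the linear association between x and y is not significant at the 5% level.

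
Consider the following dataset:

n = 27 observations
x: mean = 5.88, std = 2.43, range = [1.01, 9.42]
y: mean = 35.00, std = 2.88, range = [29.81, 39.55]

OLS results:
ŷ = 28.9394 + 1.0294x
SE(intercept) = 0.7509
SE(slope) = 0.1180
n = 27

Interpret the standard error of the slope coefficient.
The slope 1.0294 is pinned down to within about ±0.1180 (one SE) by these data — relative uncertainty 11.5%, i.e. precise.

SE(β̂₁) = 0.1180 says: if we drew many samples of n = 27 from the same population and refit each time, the fitted slopes would scatter with a standard deviation of roughly 0.1180 around the true β₁.

Relative precision:
- SE / |β̂₁| = 0.1180 / 1.0294 = 11.5%
- Rule of thumb (under 20%: precise; 20% to under 50%: moderately precise; 50% or more: imprecise) → precise

Link to interval estimation: a confidence interval for β₁ is β̂₁ ± t* × 0.1180, so SE sets the half-width per unit of t*.

What drives SE(β̂₁): wider spread of x values → smaller SE.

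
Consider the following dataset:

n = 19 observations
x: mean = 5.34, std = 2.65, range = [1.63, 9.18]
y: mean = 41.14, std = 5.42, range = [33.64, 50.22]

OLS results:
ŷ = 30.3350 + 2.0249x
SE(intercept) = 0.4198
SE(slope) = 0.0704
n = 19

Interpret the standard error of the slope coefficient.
SE(slope) = 0.0704 measures the uncertainty in the estimated slope. The coefficient is estimated precisely (SE/|β̂₁| = 3.5%).

SE(β̂₁) = 0.0704 says: if we drew many samples of n = 19 from the same population and refit each time, the fitted slopes would scatter with a standard deviation of roughly 0.0704 around the true β₁.

Relative precision:
- SE / |β̂₁| = 0.0704 / 2.0249 = 3.5%
- Rule of thumb (under 20%: precise; 20% to under 50%: moderately precise; 50% or more: imprecise) → precise

Link to interval estimation: a confidence interval for β₁ is β̂₁ ± t* × 0.0704, so SE sets the half-width per unit of t*.

What drives SE(β̂₁): wider spread of x values → smaller SE.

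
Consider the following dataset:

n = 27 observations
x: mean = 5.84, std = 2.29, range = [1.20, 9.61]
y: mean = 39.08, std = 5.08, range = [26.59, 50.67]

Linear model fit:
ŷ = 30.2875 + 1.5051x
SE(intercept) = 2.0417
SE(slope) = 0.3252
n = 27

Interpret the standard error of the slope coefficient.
The slope 1.5051 is pinned down to within about ±0.3252 (one SE) by these data — relative uncertainty 21.6%, i.e. moderately precise.

SE(β̂₁) = s / √Sxx, where s is the residual standard deviation and Sxx = Σ(x − x̄)². It is the yardstick for how far β̂₁ = 1.5051 could plausibly be from the true slope.

Relative precision:
- SE / |β̂₁| = 0.3252 / 1.5051 = 21.6%
- Rule of thumb (under 20%: precise; 20% to under 50%: moderately precise; 50% or more: imprecise) → moderately precise

Rough 95% range (±2 SE): 1.5051 ± 0.6504 → (0.8547, 2.1555).

What drives SE(β̂₁): larger n (here n = 27) → smaller SE; more residual scatter → larger SE.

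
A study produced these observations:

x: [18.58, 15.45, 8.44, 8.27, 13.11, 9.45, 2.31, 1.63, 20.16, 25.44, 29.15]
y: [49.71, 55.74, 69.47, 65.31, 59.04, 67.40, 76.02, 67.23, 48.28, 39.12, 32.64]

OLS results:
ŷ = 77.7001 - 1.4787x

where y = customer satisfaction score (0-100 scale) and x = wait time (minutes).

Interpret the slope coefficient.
An increase of one minute in wait time is associated with a 1.4787 points decrease in predicted satisfaction score.

β₁ = -1.4787 is the change in predicted satisfaction score (points) per additional minute of wait time.

Interpretation:
- Wait time up by 1 minute → predicted satisfaction score decreases by 1.4787 points
- This is a linear approximation: the same per-unit change is assumed across the whole observed x range
- The sign (−) gives the direction; the magnitude 1.4787 gives the size of the effect per minute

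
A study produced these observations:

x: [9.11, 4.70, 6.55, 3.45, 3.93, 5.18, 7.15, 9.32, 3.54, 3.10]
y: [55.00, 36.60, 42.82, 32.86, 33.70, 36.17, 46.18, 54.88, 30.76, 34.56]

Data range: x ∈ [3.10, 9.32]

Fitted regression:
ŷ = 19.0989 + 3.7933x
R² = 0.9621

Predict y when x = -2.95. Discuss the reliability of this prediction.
ŷ = 7.9087, but this is extrapolation (below the data range [3.10, 9.32]) and may be unreliable.

Prediction calculation:
ŷ = 19.0989 + 3.7933 × (-2.95)
ŷ = 7.9087

Reliability:
- Data range: x ∈ [3.10, 9.32]
- Prediction point: x = -2.95 is 6.05 units below the observed range → this is EXTRAPOLATION, not interpolation

Why that matters here:
- The standard error of prediction grows with (x − x̄)², and x = -2.95 is far from x̄ = 5.60
- Real relationships often flatten, saturate, or turn nonlinear at extremes
- R² describes fit only over the sampled x values; it says nothing about behaviour beyond them

Report the number if required, but flag clearly that it is an extrapolation.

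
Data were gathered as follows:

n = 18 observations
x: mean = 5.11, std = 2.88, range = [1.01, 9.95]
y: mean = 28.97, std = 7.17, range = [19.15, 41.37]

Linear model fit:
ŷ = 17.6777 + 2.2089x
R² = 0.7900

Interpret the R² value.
The model explains 79.00% of the variance in y (R² = 0.7900), leaving 21.00% unexplained; the fit is strong.

The coefficient of determination R² is the fraction of the total variation in y that the fitted line accounts for.

Here R² = 0.7900:
- Explained: 79.00% of the variation in y
- Unexplained (residual): 100% − 79.00% = 21.00%
- Rule of thumb (below 0.3 weak; 0.3 to below 0.7 moderate; 0.7 and above strong) → strong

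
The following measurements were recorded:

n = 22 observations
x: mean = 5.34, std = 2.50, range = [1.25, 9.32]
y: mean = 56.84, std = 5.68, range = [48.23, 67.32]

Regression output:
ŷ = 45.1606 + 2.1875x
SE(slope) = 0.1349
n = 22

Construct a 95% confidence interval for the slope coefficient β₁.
The 95% CI for β₁ is (1.9061, 2.4689)

Confidence interval for the slope:

The 95% CI for β₁ is: β̂₁ ± t*(α/2, n-2) × SE(β̂₁)

Step 1: Find critical t-value
- Confidence level = 0.95
- Degrees of freedom = n - 2 = 22 - 2 = 20
- t*(α/2, 20) = 2.0860

Step 2: Calculate margin of error
Margin = 2.0860 × 0.1349 = 0.2814

Step 3: Construct interval
CI = 2.1875 ± 0.2814
CI = (1.9061, 2.4689)

Interpretation: We are 95% confident that the true slope β₁ lies between 1.9061 and 2.4689.
The interval does not include 0, suggesting a significant linear relationship.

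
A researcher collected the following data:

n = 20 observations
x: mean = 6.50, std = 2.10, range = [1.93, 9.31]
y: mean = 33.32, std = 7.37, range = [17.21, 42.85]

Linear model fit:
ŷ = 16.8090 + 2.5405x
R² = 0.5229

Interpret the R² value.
The model explains 52.29% of the variance in y (R² = 0.5229), leaving 47.71% unexplained; the fit is moderate.

The coefficient of determination R² is the fraction of the total variation in y that the fitted line accounts for.

Here R² = 0.5229:
- Explained: 52.29% of the variation in y
- Unexplained (residual): 100% − 52.29% = 47.71%
- Rule of thumb (below 0.3 weak; 0.3 to below 0.7 moderate; 0.7 and above strong) → moderate

Equivalently, for simple linear regression R² = r², so |r| = √0.5229 ≈ 0.7231.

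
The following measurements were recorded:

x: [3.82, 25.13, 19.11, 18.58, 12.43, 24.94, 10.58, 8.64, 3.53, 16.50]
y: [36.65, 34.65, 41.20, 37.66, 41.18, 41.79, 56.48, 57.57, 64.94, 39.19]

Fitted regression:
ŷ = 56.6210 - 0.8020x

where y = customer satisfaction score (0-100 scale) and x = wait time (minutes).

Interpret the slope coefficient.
An increase of one minute in wait time is associated with a 0.8020 points decrease in predicted satisfaction score.

β₁ = -0.8020 is the change in predicted satisfaction score (points) per additional minute of wait time.

Interpretation:
- Wait time up by 1 minute → predicted satisfaction score decreases by 0.8020 points
- This is a linear approximation: the same per-unit change is assumed across the whole observed x range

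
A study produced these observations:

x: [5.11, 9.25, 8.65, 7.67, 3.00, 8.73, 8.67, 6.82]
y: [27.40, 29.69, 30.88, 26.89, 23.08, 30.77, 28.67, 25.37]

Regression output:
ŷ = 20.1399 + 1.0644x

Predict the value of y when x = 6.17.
ŷ = 26.7072

x = 6.17 lies inside the observed range [3.00, 9.25], so the fitted equation applies directly:

ŷ = 20.1399 + 1.0644 × 6.17
ŷ = 20.1399 + 6.5673
ŷ = 26.7072

This is the fitted mean response at that x — an individual observation would come with a wider prediction interval.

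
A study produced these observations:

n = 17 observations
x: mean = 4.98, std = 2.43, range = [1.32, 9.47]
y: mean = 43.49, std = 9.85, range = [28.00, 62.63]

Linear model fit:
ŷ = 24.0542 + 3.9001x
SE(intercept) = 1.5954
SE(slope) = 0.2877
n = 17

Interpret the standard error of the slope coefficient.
SE(slope) = 0.2877 measures the uncertainty in the estimated slope. The coefficient is estimated precisely (SE/|β̂₁| = 7.4%).

SE(β̂₁) = 0.2877 says: if we drew many samples of n = 17 from the same population and refit each time, the fitted slopes would scatter with a standard deviation of roughly 0.2877 around the true β₁.

Relative precision:
- SE / |β̂₁| = 0.2877 / 3.9001 = 7.4%
- Rule of thumb (under 20%: precise; 20% to under 50%: moderately precise; 50% or more: imprecise) → precise

Link to the t-test: t = β̂₁ / SE(β̂₁) = 3.9001 / 0.2877 = 13.5561, the statistic for H₀: β₁ = 0.

What drives SE(β̂₁): more residual scatter → larger SE.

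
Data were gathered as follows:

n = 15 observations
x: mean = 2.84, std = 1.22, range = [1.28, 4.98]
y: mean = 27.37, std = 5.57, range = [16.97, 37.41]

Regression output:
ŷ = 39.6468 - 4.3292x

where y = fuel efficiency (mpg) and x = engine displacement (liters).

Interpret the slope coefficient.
An increase of one liter in engine displacement is associated with a 4.3292 mpg decrease in predicted fuel efficiency.

β₁ = -4.3292 is the change in predicted fuel efficiency (mpg) per additional liter of engine displacement.

Interpretation:
- Engine displacement up by 1 liter → predicted fuel efficiency decreases by 4.3292 mpg
- The effect is assumed constant over the observed range of x (linearity)

(β₀ = 39.6468 is the fitted value at x = 0 and is not part of the slope interpretation.)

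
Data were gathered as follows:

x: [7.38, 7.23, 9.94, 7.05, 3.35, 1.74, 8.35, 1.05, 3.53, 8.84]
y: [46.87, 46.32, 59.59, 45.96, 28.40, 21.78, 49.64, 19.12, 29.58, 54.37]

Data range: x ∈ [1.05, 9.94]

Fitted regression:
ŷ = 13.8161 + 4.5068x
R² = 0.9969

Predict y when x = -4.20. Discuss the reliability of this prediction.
ŷ = -5.1125, but this is extrapolation (below the data range [1.05, 9.94]) and may be unreliable.

Prediction calculation:
ŷ = 13.8161 + 4.5068 × (-4.20)
ŷ = -5.1125

Reliability:
- Data range: x ∈ [1.05, 9.94]
- Prediction point: x = -4.20 is 5.25 units below the observed range → this is EXTRAPOLATION, not interpolation

Why that matters here:
- The standard error of prediction grows with (x − x̄)², and x = -4.20 is far from x̄ = 5.85
- Real relationships often flatten, saturate, or turn nonlinear at extremes
- R² describes fit only over the sampled x values; it says nothing about behaviour beyond them

The R² = 0.9969 only validates the fit within [1.05, 9.94]; treat ŷ = -5.1125 with caution.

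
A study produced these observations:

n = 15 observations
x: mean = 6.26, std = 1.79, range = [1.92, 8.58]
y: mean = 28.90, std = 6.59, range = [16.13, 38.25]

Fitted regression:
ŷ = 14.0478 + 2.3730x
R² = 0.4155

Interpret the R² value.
The model explains 41.55% of the variance in y (R² = 0.4155), leaving 58.45% unexplained; the fit is moderate.

The coefficient of determination R² is the fraction of the total variation in y that the fitted line accounts for.

Here R² = 0.4155:
- Explained: 41.55% of the variation in y
- Unexplained (residual): 100% − 41.55% = 58.45%
- Rule of thumb (below 0.3 weak; 0.3 to below 0.7 moderate; 0.7 and above strong) → moderate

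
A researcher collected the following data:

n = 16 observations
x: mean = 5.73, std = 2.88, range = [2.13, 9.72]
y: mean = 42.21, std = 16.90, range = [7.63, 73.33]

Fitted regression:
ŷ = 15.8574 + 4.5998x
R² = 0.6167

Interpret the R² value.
About 61.67% of the variability in y is accounted for by the regression on x (R² = 0.6167) — a moderate linear fit.

R² (coefficient of determination) measures the proportion of variance in y explained by the regression model.

Here R² = 0.6167:
- Explained: 61.67% of the variation in y
- Unexplained (residual): 100% − 61.67% = 38.33%
- Rule of thumb (below 0.3 weak; 0.3 to below 0.7 moderate; 0.7 and above strong) → moderate

Note: R² says nothing about causation, and a high R² does not by itself mean the linear form is appropriate — check the residuals.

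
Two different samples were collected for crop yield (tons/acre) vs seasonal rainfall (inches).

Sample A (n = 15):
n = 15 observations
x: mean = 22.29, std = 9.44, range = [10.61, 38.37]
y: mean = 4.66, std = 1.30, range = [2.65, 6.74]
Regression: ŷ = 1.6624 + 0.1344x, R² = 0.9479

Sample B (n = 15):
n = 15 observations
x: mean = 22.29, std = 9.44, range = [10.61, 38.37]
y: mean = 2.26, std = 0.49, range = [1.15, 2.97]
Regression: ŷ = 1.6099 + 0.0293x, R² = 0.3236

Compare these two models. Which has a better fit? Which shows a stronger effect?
Model A has the better fit (R² = 0.9479 vs 0.3236). Model A shows the stronger effect (|β₁| = 0.1344 vs 0.0293).

Model Comparison:

Which explains more variance? (R²)
- Model A: R² = 0.9479 → 94.79% of variance in crop yield explained
- Model B: R² = 0.3236 → 32.36% of variance in crop yield explained
- 0.9479 > 0.3236 → Model A has the better fit

Effect size (slope magnitude):
- Model A: β₁ = 0.1344 → predicted crop yield rises 0.1344 tons/acre per additional inch of rainfall
- Model B: β₁ = 0.0293 → predicted crop yield rises 0.0293 tons/acre per additional inch of rainfall
- |0.1344| > |0.0293| → Model A shows the stronger marginal effect

Note: The two samples could reflect different populations, time periods, or measurement quality.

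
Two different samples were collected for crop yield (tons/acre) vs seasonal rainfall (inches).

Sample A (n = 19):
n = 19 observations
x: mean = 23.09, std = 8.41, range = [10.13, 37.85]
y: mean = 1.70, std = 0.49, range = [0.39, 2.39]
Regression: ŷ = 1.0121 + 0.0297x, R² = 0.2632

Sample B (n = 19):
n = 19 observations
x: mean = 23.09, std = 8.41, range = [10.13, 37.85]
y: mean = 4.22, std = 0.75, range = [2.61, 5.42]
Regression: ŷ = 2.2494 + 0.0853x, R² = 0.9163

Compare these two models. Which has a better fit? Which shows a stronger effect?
Model B has the better fit (R² = 0.9163 vs 0.2632). Model B shows the stronger effect (|β₁| = 0.0853 vs 0.0297).

Model Comparison:

Fit — compare R²:
- Model A: R² = 0.2632 → 26.32% of variance in crop yield explained
- Model B: R² = 0.9163 → 91.63% of variance in crop yield explained
- 0.9163 > 0.2632 → Model B has the better fit

Effect size (slope magnitude):
- Model A: β₁ = 0.0297 → predicted crop yield rises 0.0297 tons/acre per additional inch of rainfall
- Model B: β₁ = 0.0853 → predicted crop yield rises 0.0853 tons/acre per additional inch of rainfall
- |0.0297| < |0.0853| → Model B shows the stronger marginal effect

Note: A better fit (higher R²) doesn't necessarily mean a more important relationship.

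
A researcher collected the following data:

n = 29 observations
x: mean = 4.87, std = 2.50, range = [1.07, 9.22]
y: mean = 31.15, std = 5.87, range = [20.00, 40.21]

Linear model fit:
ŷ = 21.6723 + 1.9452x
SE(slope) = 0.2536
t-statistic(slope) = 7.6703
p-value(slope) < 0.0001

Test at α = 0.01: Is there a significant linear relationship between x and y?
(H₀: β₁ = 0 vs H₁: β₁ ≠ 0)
p-value < 0.0001 < α = 0.01, so we reject H₀. The relationship is significant.

Hypothesis test for the slope coefficient:

H₀: β₁ = 0 (no linear relationship)
H₁: β₁ ≠ 0 (linear relationship exists)

Test statistic: t = β̂₁ / SE(β̂₁) = 1.9452 / 0.2536 = 7.6703

The p-value (<0.0001) is the probability, under H₀, of a t-statistic at least as extreme as |t| = 7.6703 (two-sided, df = n − 2 = 27).

Decision rule: reject H₀ if p-value < α.
p-value < 0.0001 < α = 0.01 → reject H₀.

There is sufficient evidence at the 1% significance level to conclude that a linear relationship exists between x and y.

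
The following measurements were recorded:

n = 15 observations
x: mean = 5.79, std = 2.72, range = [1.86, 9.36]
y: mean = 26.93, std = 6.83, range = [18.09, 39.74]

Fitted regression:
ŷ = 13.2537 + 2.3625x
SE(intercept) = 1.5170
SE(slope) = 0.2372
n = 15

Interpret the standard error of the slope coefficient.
SE(β̂₁) = 0.2372 is the estimated standard deviation of the slope estimate across repeated samples; relative to β̂₁ = 2.3625 that is 10.0%, a precise estimate.

SE(β̂₁) = 0.2372 says: if we drew many samples of n = 15 from the same population and refit each time, the fitted slopes would scatter with a standard deviation of roughly 0.2372 around the true β₁.

Relative precision:
- SE / |β̂₁| = 0.2372 / 2.3625 = 10.0%
- Rule of thumb (under 20%: precise; 20% to under 50%: moderately precise; 50% or more: imprecise) → precise

Link to interval estimation: a confidence interval for β₁ is β̂₁ ± t* × 0.2372, so SE sets the half-width per unit of t*.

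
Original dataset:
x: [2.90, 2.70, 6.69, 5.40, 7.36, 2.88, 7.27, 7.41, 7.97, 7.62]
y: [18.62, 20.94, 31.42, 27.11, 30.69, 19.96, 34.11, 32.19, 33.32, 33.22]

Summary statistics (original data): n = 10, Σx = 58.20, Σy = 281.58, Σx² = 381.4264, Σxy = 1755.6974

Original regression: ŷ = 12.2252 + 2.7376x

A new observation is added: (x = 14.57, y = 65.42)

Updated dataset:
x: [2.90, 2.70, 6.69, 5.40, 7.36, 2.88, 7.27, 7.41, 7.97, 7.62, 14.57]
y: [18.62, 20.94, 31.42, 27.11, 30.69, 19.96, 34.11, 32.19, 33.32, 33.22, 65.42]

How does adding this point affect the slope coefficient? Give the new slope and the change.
New slope β₁ = 3.6802 versus 2.7376 before: a change of +0.9426 (+34.4%).

x = 14.57 lies well outside the original x-range [2.70, 7.97] (x̄ ≈ 5.82), so this observation has high leverage and can move the slope substantially.

Step 1: Update the sums with the new point (n goes from 10 to 11)
Σx  = 58.20 + 14.57 = 72.77
Σy  = 281.58 + 65.42 = 347.00
Σx² = 381.4264 + 14.57² = 381.4264 + 212.2849 = 593.7113
Σxy = 1755.6974 + 14.57×65.42 = 1755.6974 + 953.1694 = 2708.8668

Step 2: Recompute the slope with b₁ = (nΣxy − ΣxΣy) / (nΣx² − (Σx)²)
Numerator   = 11×2708.8668 − 72.77×347.00 = 29797.5348 − 25251.1900 = 4546.3448
Denominator = 11×593.7113 − 72.77² = 6530.8243 − 5295.4729 = 1235.3514
b₁(new) = 4546.3448 / 1235.3514 = 3.6802

(Same formula on the original sums: (10×1755.6974 − 58.20×281.58) / (10×381.4264 − 58.20²) = 1169.0180 / 427.0240 = 2.7376, matching the given fit.)

Step 3: Change in slope
Δβ₁ = 3.6802 − 2.7376 = +0.9426
Relative change = +0.9426 / 2.7376 × 100% = +34.4%
→ the slope increases when the point is added.

Because the point sits above the extension of the original line at a high-leverage x, it tilts the fit up.
In practice: examine leverage (hᵢ) and Cook's distance rather than deleting it automatically.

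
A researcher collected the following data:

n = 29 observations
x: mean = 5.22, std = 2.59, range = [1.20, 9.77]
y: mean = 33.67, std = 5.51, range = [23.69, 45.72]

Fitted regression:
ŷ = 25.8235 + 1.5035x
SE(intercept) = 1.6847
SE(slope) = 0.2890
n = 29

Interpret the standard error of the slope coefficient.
The slope 1.5035 is pinned down to within about ±0.2890 (one SE) by these data — relative uncertainty 19.2%, i.e. precise.

SE(β̂₁) = 0.2890 says: if we drew many samples of n = 29 from the same population and refit each time, the fitted slopes would scatter with a standard deviation of roughly 0.2890 around the true β₁.

Relative precision:
- SE / |β̂₁| = 0.2890 / 1.5035 = 19.2%
- Rule of thumb (under 20%: precise; 20% to under 50%: moderately precise; 50% or more: imprecise) → precise

Rough 95% range (±2 SE): 1.5035 ± 0.5780 → (0.9255, 2.0815).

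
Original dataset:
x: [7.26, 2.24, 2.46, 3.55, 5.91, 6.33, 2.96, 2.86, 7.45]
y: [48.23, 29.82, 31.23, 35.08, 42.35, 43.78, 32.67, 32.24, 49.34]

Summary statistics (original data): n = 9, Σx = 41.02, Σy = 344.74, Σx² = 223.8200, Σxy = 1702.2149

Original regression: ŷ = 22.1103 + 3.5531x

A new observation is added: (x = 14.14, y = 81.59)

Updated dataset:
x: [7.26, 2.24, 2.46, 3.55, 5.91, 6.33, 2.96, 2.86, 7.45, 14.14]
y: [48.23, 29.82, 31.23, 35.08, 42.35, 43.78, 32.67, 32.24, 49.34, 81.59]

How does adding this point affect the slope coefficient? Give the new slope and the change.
Adding the point moves β₁ from 3.5531 to 4.2199, i.e. it increases by 0.6668 (+18.8%).

x = 14.14 lies well outside the original x-range [2.24, 7.45] (x̄ ≈ 4.56), so this observation has high leverage and can move the slope substantially.

Step 1: Update the sums with the new point (n goes from 9 to 10)
Σx  = 41.02 + 14.14 = 55.16
Σy  = 344.74 + 81.59 = 426.33
Σx² = 223.8200 + 14.14² = 223.8200 + 199.9396 = 423.7596
Σxy = 1702.2149 + 14.14×81.59 = 1702.2149 + 1153.6826 = 2855.8975

Step 2: Recompute the slope with b₁ = (nΣxy − ΣxΣy) / (nΣx² − (Σx)²)
Numerator   = 10×2855.8975 − 55.16×426.33 = 28558.9750 − 23516.3628 = 5042.6122
Denominator = 10×423.7596 − 55.16² = 4237.5960 − 3042.6256 = 1194.9704
b₁(new) = 5042.6122 / 1194.9704 = 4.2199

(Same formula on the original sums: (9×1702.2149 − 41.02×344.74) / (9×223.8200 − 41.02²) = 1178.6993 / 331.7396 = 3.5531, matching the given fit.)

Step 3: Change in slope
Δβ₁ = 4.2199 − 3.5531 = +0.6668
Relative change = +0.6668 / 3.5531 × 100% = +18.8%
→ the slope increases when the point is added.

A high-leverage point only changes the slope if it is off the original line; here y = 81.59 is above the original trend, so the slope increases.
In practice: refit with and without it and report both if conclusions differ.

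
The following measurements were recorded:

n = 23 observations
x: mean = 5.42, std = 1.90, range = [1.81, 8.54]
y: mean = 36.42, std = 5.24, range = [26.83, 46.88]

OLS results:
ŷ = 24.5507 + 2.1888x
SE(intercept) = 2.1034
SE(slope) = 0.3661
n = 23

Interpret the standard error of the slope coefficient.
SE(β̂₁) = 0.3661 is the estimated standard deviation of the slope estimate across repeated samples; relative to β̂₁ = 2.1888 that is 16.7%, a precise estimate.

SE(β̂₁) = 0.3661 says: if we drew many samples of n = 23 from the same population and refit each time, the fitted slopes would scatter with a standard deviation of roughly 0.3661 around the true β₁.

Relative precision:
- SE / |β̂₁| = 0.3661 / 2.1888 = 16.7%
- Rule of thumb (under 20%: precise; 20% to under 50%: moderately precise; 50% or more: imprecise) → precise

Link to interval estimation: a confidence interval for β₁ is β̂₁ ± t* × 0.3661, so SE sets the half-width per unit of t*.

What drives SE(β̂₁): more residual scatter → larger SE.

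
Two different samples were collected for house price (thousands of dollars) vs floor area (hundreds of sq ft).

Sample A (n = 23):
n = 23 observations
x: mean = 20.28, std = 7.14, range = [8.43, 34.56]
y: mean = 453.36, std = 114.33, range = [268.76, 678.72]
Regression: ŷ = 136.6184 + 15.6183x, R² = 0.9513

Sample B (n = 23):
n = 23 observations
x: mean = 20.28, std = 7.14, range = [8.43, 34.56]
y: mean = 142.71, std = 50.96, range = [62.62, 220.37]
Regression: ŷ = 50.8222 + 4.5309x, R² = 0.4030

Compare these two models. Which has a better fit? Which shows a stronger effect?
Model A has the better fit (R² = 0.9513 vs 0.4030). Model A shows the stronger effect (|β₁| = 15.6183 vs 4.5309).

Model Comparison:

Goodness of fit (R²):
- Model A: R² = 0.9513 → 95.13% of variance in house price explained
- Model B: R² = 0.4030 → 40.30% of variance in house price explained
- 0.9513 > 0.4030 → Model A has the better fit

Which has the larger per-hundred sq ft effect? (|β₁|)
- Model A: β₁ = 15.6183 → predicted house price rises 15.6183 thousand dollars per additional hundred sq ft of floor area
- Model B: β₁ = 4.5309 → predicted house price rises 4.5309 thousand dollars per additional hundred sq ft of floor area
- |15.6183| > |4.5309| → Model A shows the stronger marginal effect

Note: A better fit (higher R²) doesn't necessarily mean a more important relationship.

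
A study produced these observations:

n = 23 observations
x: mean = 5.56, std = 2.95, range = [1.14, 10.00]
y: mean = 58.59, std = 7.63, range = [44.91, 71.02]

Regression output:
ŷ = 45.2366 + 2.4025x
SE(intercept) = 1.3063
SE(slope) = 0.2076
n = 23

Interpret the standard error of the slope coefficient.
SE(β̂₁) = 0.2076 is the estimated standard deviation of the slope estimate across repeated samples; relative to β̂₁ = 2.4025 that is 8.6%, a precise estimate.

SE(β̂₁) = 0.2076 says: if we drew many samples of n = 23 from the same population and refit each time, the fitted slopes would scatter with a standard deviation of roughly 0.2076 around the true β₁.

Relative precision:
- SE / |β̂₁| = 0.2076 / 2.4025 = 8.6%
- Rule of thumb (under 20%: precise; 20% to under 50%: moderately precise; 50% or more: imprecise) → precise

Rough 95% range (±2 SE): 2.4025 ± 0.4152 → (1.9873, 2.8177).

What drives SE(β̂₁): larger n (here n = 23) → smaller SE; more residual scatter → larger SE.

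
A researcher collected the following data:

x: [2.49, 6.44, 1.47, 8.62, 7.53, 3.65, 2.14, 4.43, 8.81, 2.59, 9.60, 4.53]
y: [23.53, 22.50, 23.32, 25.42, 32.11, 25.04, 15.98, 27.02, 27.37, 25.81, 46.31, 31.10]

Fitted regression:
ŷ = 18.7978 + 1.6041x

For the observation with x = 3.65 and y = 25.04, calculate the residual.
Residual = 0.3872

The residual is the difference between the actual value and the predicted value:

Residual = y - ŷ

Step 1: Calculate predicted value
ŷ = 18.7978 + 1.6041 × 3.65
ŷ = 24.6528

Step 2: Calculate residual
Residual = 25.04 - 24.6528
Residual = 0.3872

Interpretation: the model underestimates the actual value by 0.3872 at this point (positive residual → observation lies above the fitted line).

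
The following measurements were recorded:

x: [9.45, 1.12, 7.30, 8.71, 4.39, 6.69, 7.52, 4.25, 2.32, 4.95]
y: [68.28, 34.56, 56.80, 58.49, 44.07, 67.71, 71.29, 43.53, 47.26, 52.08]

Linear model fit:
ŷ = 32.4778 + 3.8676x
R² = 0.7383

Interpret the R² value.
R² = 0.7383 means 73.83% of the variation in y is explained by the linear relationship with x. This indicates a strong fit.

The coefficient of determination R² is the fraction of the total variation in y that the fitted line accounts for.

Here R² = 0.7383:
- Explained: 73.83% of the variation in y
- Unexplained (residual): 100% − 73.83% = 26.17%
- Rule of thumb (below 0.3 weak; 0.3 to below 0.7 moderate; 0.7 and above strong) → strong

Calculation: R² = 1 − (SS_res / SS_tot), where SS_res is the sum of squared residuals and SS_tot the total sum of squares.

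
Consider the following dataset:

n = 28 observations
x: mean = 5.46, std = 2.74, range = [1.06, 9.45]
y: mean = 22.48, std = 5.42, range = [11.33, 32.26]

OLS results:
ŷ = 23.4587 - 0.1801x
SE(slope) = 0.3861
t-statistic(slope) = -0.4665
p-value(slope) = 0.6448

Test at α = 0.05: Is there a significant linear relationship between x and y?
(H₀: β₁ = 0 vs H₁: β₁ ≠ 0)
Fail to reject H₀: p-value = 0.6448 ≥ α = 0.05. The linear relationship is not significant at the 5% level.

Hypothesis test for the slope coefficient:

H₀: β₁ = 0 (no linear relationship)
H₁: β₁ ≠ 0 (linear relationship exists)

Test statistic: t = β̂₁ / SE(β̂₁) = -0.1801 / 0.3861 = -0.4665

p = 0.6448: how often a slope estimate this far from 0 (in SE units) would arise by chance if β₁ were truly 0.

Decision rule: reject H₀ if p-value < α.
p-value = 0.6448 ≥ α = 0.05 → fail to reject H₀.

At α = 0.05 the data do not provide convincing evidence of a nonzero slope.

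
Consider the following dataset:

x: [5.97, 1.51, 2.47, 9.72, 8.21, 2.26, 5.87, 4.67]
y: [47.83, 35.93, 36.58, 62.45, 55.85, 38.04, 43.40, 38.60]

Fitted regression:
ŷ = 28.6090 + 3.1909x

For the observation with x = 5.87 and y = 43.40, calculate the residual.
Residual = -3.9396

The residual is the difference between the actual value and the predicted value:

Residual = y - ŷ

Step 1: Calculate predicted value
ŷ = 28.6090 + 3.1909 × 5.87
ŷ = 47.3396

Step 2: Calculate residual
Residual = 43.40 - 47.3396
Residual = -3.9396

Sign check: y < ŷ, so the point is below the line and the fit overestimates here.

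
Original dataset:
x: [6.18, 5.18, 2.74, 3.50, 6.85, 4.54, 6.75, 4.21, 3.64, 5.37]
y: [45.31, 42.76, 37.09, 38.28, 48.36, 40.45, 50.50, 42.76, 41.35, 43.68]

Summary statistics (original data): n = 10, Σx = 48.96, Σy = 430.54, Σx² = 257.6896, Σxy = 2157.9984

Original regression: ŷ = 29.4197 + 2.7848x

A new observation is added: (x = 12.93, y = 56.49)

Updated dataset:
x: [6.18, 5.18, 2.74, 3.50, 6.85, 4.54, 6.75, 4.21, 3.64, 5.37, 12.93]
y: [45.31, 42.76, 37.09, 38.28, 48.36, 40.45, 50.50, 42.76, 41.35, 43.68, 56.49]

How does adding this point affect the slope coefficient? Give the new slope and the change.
Adding the point moves β₁ from 2.7848 to 1.9333, i.e. it decreases by 0.8515 (-30.6%).

x = 12.93 lies well outside the original x-range [2.74, 6.85] (x̄ ≈ 4.90), so this observation has high leverage and can move the slope substantially.

Step 1: Update the sums with the new point (n goes from 10 to 11)
Σx  = 48.96 + 12.93 = 61.89
Σy  = 430.54 + 56.49 = 487.03
Σx² = 257.6896 + 12.93² = 257.6896 + 167.1849 = 424.8745
Σxy = 2157.9984 + 12.93×56.49 = 2157.9984 + 730.4157 = 2888.4141

Step 2: Recompute the slope with b₁ = (nΣxy − ΣxΣy) / (nΣx² − (Σx)²)
Numerator   = 11×2888.4141 − 61.89×487.03 = 31772.5551 − 30142.2867 = 1630.2684
Denominator = 11×424.8745 − 61.89² = 4673.6195 − 3830.3721 = 843.2474
b₁(new) = 1630.2684 / 843.2474 = 1.9333

(Same formula on the original sums: (10×2157.9984 − 48.96×430.54) / (10×257.6896 − 48.96²) = 500.7456 / 179.8144 = 2.7848, matching the given fit.)

Step 3: Change in slope
Δβ₁ = 1.9333 − 2.7848 = -0.8515
Relative change = -0.8515 / 2.7848 × 100% = -30.6%
→ the slope decreases when the point is added.

A high-leverage point only changes the slope if it is off the original line; here y = 56.49 is below the original trend, so the slope decreases.
In practice: refit with and without it and report both if conclusions differ.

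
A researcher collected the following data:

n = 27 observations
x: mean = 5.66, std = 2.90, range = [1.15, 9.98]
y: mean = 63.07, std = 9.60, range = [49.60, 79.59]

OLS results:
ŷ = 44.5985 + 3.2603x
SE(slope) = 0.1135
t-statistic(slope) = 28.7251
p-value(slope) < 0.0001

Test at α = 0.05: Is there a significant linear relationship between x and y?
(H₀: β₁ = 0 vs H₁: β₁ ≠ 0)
Reject H₀: p-value < 0.0001 < α = 0.05. The linear relationship is significant at the 5% level.

Hypothesis test for the slope coefficient:

H₀: β₁ = 0 (no linear relationship)
H₁: β₁ ≠ 0 (linear relationship exists)

Test statistic: t = β̂₁ / SE(β̂₁) = 3.2603 / 0.1135 = 28.7251

The p-value (<0.0001) is the probability, under H₀, of a t-statistic at least as extreme as |t| = 28.7251 (two-sided, df = n − 2 = 25).

Decision rule: reject H₀ if p-value < α.
p-value < 0.0001 < α = 0.05 → reject H₀.

There is sufficient evidence at the 5% significance level to conclude that a linear relationship exists between x and y.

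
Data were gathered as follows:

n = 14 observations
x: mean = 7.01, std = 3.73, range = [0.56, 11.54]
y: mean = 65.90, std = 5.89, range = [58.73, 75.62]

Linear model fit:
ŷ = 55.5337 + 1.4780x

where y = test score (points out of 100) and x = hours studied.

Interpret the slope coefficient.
On average, test score is about 1.4780 points higher for every extra hour of study time.

The slope coefficient β₁ = 1.4780 represents the marginal effect of study time on test score.

Interpretation:
- Study time up by 1 hour → predicted test score increases by 1.4780 points
- This is a linear approximation: the same per-unit change is assumed across the whole observed x range

(β₀ = 55.5337 is the fitted value at x = 0 and is not part of the slope interpretation.)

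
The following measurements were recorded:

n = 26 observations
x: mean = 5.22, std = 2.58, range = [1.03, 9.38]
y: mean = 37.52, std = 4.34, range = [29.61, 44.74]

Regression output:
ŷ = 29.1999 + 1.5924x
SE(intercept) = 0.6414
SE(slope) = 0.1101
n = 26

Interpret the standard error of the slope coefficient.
SE(slope) = 0.1101 measures the uncertainty in the estimated slope. The coefficient is estimated precisely (SE/|β̂₁| = 6.9%).

SE(β̂₁) = s / √Sxx, where s is the residual standard deviation and Sxx = Σ(x − x̄)². It is the yardstick for how far β̂₁ = 1.5924 could plausibly be from the true slope.

Relative precision:
- SE / |β̂₁| = 0.1101 / 1.5924 = 6.9%
- Rule of thumb (under 20%: precise; 20% to under 50%: moderately precise; 50% or more: imprecise) → precise

Link to interval estimation: a confidence interval for β₁ is β̂₁ ± t* × 0.1101, so SE sets the half-width per unit of t*.

What drives SE(β̂₁): more residual scatter → larger SE; wider spread of x values → smaller SE; larger n (here n = 26) → smaller SE.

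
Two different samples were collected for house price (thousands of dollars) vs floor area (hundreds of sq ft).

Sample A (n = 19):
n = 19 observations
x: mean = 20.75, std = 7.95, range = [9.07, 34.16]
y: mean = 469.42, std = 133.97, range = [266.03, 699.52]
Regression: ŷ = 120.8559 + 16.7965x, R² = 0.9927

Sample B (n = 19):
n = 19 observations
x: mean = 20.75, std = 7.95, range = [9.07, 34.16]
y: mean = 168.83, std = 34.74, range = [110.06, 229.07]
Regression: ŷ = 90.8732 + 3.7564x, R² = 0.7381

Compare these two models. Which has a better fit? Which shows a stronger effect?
Model A has the better fit (R² = 0.9927 vs 0.7381). Model A shows the stronger effect (|β₁| = 16.7965 vs 3.7564).

Model Comparison:

Which explains more variance? (R²)
- Model A: R² = 0.9927 → 99.27% of variance in house price explained
- Model B: R² = 0.7381 → 73.81% of variance in house price explained
- 0.9927 > 0.7381 → Model A has the better fit

Strength of effect — compare |β₁|:
- Model A: β₁ = 16.7965 → predicted house price rises 16.7965 thousand dollars per additional hundred sq ft of floor area
- Model B: β₁ = 3.7564 → predicted house price rises 3.7564 thousand dollars per additional hundred sq ft of floor area
- |16.7965| > |3.7564| → Model A shows the stronger marginal effect

Note: A better fit (higher R²) doesn't necessarily mean a more important relationship.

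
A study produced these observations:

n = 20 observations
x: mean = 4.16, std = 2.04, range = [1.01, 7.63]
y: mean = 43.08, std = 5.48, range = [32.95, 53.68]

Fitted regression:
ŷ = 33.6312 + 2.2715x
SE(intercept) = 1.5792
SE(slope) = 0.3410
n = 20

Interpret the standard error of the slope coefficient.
SE(β̂₁) = 0.3410 is the estimated standard deviation of the slope estimate across repeated samples; relative to β̂₁ = 2.2715 that is 15.0%, a precise estimate.

SE(β̂₁) = s / √Sxx, where s is the residual standard deviation and Sxx = Σ(x − x̄)². It is the yardstick for how far β̂₁ = 2.2715 could plausibly be from the true slope.

Relative precision:
- SE / |β̂₁| = 0.3410 / 2.2715 = 15.0%
- Rule of thumb (under 20%: precise; 20% to under 50%: moderately precise; 50% or more: imprecise) → precise

Rough 95% range (±2 SE): 2.2715 ± 0.6820 → (1.5895, 2.9535).

What drives SE(β̂₁): larger n (here n = 20) → smaller SE; wider spread of x values → smaller SE; more residual scatter → larger SE.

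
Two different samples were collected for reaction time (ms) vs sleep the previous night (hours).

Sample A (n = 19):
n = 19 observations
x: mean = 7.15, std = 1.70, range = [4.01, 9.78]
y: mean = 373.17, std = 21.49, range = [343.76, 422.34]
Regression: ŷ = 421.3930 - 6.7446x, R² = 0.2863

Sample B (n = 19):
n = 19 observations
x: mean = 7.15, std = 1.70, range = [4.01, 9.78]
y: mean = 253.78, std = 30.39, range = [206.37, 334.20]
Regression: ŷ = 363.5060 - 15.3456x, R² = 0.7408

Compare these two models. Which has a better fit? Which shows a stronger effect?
Model B has the better fit (R² = 0.7408 vs 0.2863). Model B shows the stronger effect (|β₁| = 15.3456 vs 6.7446).

Model Comparison:

Goodness of fit (R²):
- Model A: R² = 0.2863 → 28.63% of variance in reaction time explained
- Model B: R² = 0.7408 → 74.08% of variance in reaction time explained
- 0.7408 > 0.2863 → Model B has the better fit

Which has the larger per-hour effect? (|β₁|)
- Model A: β₁ = -6.7446 → predicted reaction time falls 6.7446 ms per additional hour of sleep
- Model B: β₁ = -15.3456 → predicted reaction time falls 15.3456 ms per additional hour of sleep
- |-6.7446| < |-15.3456| → Model B shows the stronger marginal effect

Notes:
- The two samples could reflect different populations, time periods, or measurement quality.
- A better fit (higher R²) doesn't necessarily mean a more important relationship.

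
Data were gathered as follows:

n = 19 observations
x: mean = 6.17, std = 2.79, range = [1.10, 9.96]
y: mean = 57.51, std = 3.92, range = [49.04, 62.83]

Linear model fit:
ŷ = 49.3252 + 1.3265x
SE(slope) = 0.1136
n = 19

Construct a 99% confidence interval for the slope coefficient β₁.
The 99% CI for β₁ is (0.9973, 1.6557)

Confidence interval for the slope:

The 99% CI for β₁ is: β̂₁ ± t*(α/2, n-2) × SE(β̂₁)

Step 1: Find critical t-value
- Confidence level = 0.99
- Degrees of freedom = n - 2 = 19 - 2 = 17
- t*(α/2, 17) = 2.8982

Step 2: Calculate margin of error
Margin = 2.8982 × 0.1136 = 0.3292

Step 3: Construct interval
CI = 1.3265 ± 0.3292
CI = (0.9973, 1.6557)

Interpretation: We are 99% confident that the true slope β₁ lies between 0.9973 and 1.6557.
Since 0 is outside the interval, a two-sided test at α = 0.01 would reject H₀: β₁ = 0.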